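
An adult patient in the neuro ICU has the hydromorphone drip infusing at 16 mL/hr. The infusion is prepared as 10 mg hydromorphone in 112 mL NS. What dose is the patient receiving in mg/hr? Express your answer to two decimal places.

Concentration = 10 mg ÷ 112 mL = 0.08928571 mg/mL
Drug rate = 16 mL/hr × 0.08928571 mg/mL = 1.428571 mg/hr

1.43 mg/hr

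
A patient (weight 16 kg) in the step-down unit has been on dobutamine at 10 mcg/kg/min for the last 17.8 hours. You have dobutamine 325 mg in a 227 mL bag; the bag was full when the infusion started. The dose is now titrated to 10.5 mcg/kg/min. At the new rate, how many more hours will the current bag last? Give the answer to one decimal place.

Initial rate:
Dose = 10 mcg/kg/min × 16 kg = 160 mcg/min
160 mcg/min × 60 min/hr = 9600 mcg/hr
Concentration = 325 mg ÷ 227 mL = 1.431718 mg/mL = 1431.718 mcg/mL
Rate = 9600 mcg/hr ÷ 1431.718 mcg/mL = 6.705231 mL/hr
Volume infused so far = 6.705231 mL/hr × 17.8 hr = 119.3531 mL
Volume remaining = 227 − 119.3531 = 107.6469 mL
New rate:
Dose = 10.5 mcg/kg/min × 16 kg = 168 mcg/min
168 mcg/min × 60 min/hr = 10080 mcg/hr
Rate = 10080 mcg/hr ÷ 1431.718 mcg/mL = 7.040492 mL/hr
Time remaining = 107.6469 mL ÷ 7.040492 mL/hr = 15.28968 hr

15.3 hours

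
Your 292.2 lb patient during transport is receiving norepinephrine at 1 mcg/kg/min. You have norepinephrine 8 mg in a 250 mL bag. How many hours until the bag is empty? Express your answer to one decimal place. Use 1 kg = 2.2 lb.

1.0 hours

Weight = 292.2 lb ÷ 2.2 lb/kg = 132.8182 kg
Dose = 1 mcg/kg/min × 132.8182 kg = 132.8182 mcg/min
132.8182 mcg/min × 60 min/hr = 7969.091 mcg/hr
Concentration = 8 mg ÷ 250 mL = 0.032 mg/mL = 32 mcg/mL
Rate = 7969.091 mcg/hr ÷ 32 mcg/mL = 249.0341 mL/hr
Duration = 250 mL ÷ 249.0341 mL/hr = 1.003879 hr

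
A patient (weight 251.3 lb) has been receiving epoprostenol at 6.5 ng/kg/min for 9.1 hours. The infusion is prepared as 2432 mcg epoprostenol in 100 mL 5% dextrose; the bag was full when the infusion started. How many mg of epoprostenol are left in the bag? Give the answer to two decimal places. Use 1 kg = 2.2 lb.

2.03 mg

Weight = 251.3 lb ÷ 2.2 lb/kg = 114.2273 kg
Dose = 6.5 ng/kg/min × 114.2273 kg = 742.4773 ng/min
742.4773 ng/min × 60 min/hr = 44548.64 ng/hr
Concentration = 2432 mcg ÷ 100 mL = 24.32 mcg/mL = 24320 ng/mL
Rate = 44548.64 ng/hr ÷ 24320 ng/mL = 1.83177 mL/hr
Volume infused = 1.83177 mL/hr × 9.1 hr = 16.6691 mL
Volume remaining = 100 − 16.6691 = 83.3309 mL
Drug remaining = 83.3309 mL × 24320 ng/mL = 2026607 ng = 2.026607 mg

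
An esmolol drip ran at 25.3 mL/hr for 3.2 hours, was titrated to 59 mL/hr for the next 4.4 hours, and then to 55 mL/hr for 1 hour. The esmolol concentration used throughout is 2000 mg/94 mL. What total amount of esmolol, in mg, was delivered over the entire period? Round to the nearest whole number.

8416 mg

Concentration = 2000 mg ÷ 94 mL = 21.2766 mg/mL
Stage 1: 25.3 mL/hr × 3.2 hr = 80.96 mL → 80.96 mL × 21.2766 mg/mL = 1722.553 mg
Stage 2: 59 mL/hr × 4.4 hr = 259.6 mL → 259.6 mL × 21.2766 mg/mL = 5523.404 mg
Stage 3: 55 mL/hr × 1 hr = 55 mL → 55 mL × 21.2766 mg/mL = 1170.213 mg
Total = 1722.553 + 5523.404 + 1170.213 = 8416.17 mg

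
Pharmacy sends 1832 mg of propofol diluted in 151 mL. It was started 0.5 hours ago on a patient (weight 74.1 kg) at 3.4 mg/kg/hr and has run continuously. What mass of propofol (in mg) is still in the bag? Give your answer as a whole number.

Dose = 3.4 mg/kg/hr × 74.1 kg = 251.94 mg/hr
Concentration = 1832 mg ÷ 151 mL = 12.13245 mg/mL
Rate = 251.94 mg/hr ÷ 12.13245 mg/mL = 20.7658 mL/hr
Volume infused = 20.7658 mL/hr × 0.5 hr = 10.3829 mL
Volume remaining = 151 − 10.3829 = 140.6171 mL
Drug remaining = 140.6171 mL × 12.13245 mg/mL = 1706.03 mg

1706 mg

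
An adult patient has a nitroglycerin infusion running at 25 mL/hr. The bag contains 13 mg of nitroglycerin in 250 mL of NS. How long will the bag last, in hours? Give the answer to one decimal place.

Duration = 250 mL ÷ 25 mL/hr = 10 hr

10.0 hours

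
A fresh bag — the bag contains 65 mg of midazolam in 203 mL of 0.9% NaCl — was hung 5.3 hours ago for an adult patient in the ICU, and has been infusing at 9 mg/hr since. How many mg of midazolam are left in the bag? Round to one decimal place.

Concentration = 65 mg ÷ 203 mL = 0.320197 mg/mL
Rate = 9 mg/hr ÷ 0.320197 mg/mL = 28.10769 mL/hr
Volume infused = 28.10769 mL/hr × 5.3 hr = 148.9708 mL
Volume remaining = 203 − 148.9708 = 54.02923 mL
Drug remaining = 54.02923 mL × 0.320197 mg/mL = 17.3 mg

17.3 mg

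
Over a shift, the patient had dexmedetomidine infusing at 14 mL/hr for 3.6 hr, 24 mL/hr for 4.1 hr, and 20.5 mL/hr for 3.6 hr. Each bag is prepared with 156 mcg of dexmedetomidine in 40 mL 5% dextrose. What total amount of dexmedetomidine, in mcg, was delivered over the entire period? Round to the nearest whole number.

Concentration = 156 mcg ÷ 40 mL = 3.9 mcg/mL
Stage 1: 14 mL/hr × 3.6 hr = 50.4 mL → 50.4 mL × 3.9 mcg/mL = 196.56 mcg
Stage 2: 24 mL/hr × 4.1 hr = 98.4 mL → 98.4 mL × 3.9 mcg/mL = 383.76 mcg
Stage 3: 20.5 mL/hr × 3.6 hr = 73.8 mL → 73.8 mL × 3.9 mcg/mL = 287.82 mcg
Total = 196.56 + 383.76 + 287.82 = 868.14 mcg

868 mcg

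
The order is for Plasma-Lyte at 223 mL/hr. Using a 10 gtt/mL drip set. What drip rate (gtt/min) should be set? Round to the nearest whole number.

223 mL/hr ÷ 60 min/hr = 3.716667 mL/min
3.716667 mL/min × 10 gtt/mL = 37.16667 gtt/min

37 gtt/min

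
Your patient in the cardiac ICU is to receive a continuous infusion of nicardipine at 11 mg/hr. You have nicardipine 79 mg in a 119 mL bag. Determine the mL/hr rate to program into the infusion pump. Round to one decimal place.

16.6 mL/hr

Concentration = 79 mg ÷ 119 mL = 0.6638655 mg/mL
Rate = 11 mg/hr ÷ 0.6638655 mg/mL = 16.56962 mL/hr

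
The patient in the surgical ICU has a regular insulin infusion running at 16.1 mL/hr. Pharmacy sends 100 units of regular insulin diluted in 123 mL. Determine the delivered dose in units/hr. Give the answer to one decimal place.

Concentration = 100 units ÷ 123 mL = 0.8130081 units/mL
Drug rate = 16.1 mL/hr × 0.8130081 units/mL = 13.08943 units/hr

13.1 units/hr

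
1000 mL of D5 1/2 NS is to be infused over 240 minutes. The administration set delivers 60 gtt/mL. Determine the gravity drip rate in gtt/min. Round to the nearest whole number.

1000 mL ÷ (240 min) = 4.166667 mL/min
4.166667 mL/min × 60 gtt/mL = 250 gtt/min

250 gtt/min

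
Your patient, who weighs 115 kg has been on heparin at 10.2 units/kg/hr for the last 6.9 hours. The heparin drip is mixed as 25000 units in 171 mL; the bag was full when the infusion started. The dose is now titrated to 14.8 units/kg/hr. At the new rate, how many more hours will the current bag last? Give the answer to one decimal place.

9.9 hours

Initial rate:
Dose = 10.2 units/kg/hr × 115 kg = 1173 units/hr
Concentration = 25000 units ÷ 171 mL = 146.1988 units/mL
Rate = 1173 units/hr ÷ 146.1988 units/mL = 8.02332 mL/hr
Volume infused so far = 8.02332 mL/hr × 6.9 hr = 55.36091 mL
Volume remaining = 171 − 55.36091 = 115.6391 mL
New rate:
Dose = 14.8 units/kg/hr × 115 kg = 1702 units/hr
Rate = 1702 units/hr ÷ 146.1988 units/mL = 11.64168 mL/hr
Time remaining = 115.6391 mL ÷ 11.64168 mL/hr = 9.933196 hr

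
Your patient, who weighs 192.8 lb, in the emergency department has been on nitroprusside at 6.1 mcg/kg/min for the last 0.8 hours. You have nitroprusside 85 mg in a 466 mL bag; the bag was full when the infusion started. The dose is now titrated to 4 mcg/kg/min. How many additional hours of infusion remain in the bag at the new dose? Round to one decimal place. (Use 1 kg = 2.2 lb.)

2.8 hours

Initial rate:
Weight = 192.8 lb ÷ 2.2 lb/kg = 87.63636 kg
Dose = 6.1 mcg/kg/min × 87.63636 kg = 534.5818 mcg/min
534.5818 mcg/min × 60 min/hr = 32074.91 mcg/hr
Concentration = 85 mg ÷ 466 mL = 0.1824034 mg/mL = 182.4034 mcg/mL
Rate = 32074.91 mcg/hr ÷ 182.4034 mcg/mL = 175.846 mL/hr
Volume infused so far = 175.846 mL/hr × 0.8 hr = 140.6768 mL
Volume remaining = 466 − 140.6768 = 325.3232 mL
New rate:
Dose = 4 mcg/kg/min × 87.63636 kg = 350.5455 mcg/min
350.5455 mcg/min × 60 min/hr = 21032.73 mcg/hr
Rate = 21032.73 mcg/hr ÷ 182.4034 mcg/mL = 115.3088 mL/hr
Time remaining = 325.3232 mL ÷ 115.3088 mL/hr = 2.821321 hr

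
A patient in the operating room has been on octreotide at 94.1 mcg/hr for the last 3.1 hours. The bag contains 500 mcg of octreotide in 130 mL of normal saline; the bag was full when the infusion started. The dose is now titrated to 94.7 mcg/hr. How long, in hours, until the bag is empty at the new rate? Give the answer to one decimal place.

2.2 hours

Initial rate:
Concentration = 500 mcg ÷ 130 mL = 3.846154 mcg/mL
Rate = 94.1 mcg/hr ÷ 3.846154 mcg/mL = 24.466 mL/hr
Volume infused so far = 24.466 mL/hr × 3.1 hr = 75.8446 mL
Volume remaining = 130 − 75.8446 = 54.1554 mL
New rate:
Rate = 94.7 mcg/hr ÷ 3.846154 mcg/mL = 24.622 mL/hr
Time remaining = 54.1554 mL ÷ 24.622 mL/hr = 2.199472 hr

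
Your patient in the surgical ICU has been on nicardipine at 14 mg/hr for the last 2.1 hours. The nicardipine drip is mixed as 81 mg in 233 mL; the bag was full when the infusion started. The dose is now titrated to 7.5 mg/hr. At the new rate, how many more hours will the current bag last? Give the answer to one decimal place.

Initial rate:
Concentration = 81 mg ÷ 233 mL = 0.3476395 mg/mL
Rate = 14 mg/hr ÷ 0.3476395 mg/mL = 40.2716 mL/hr
Volume infused so far = 40.2716 mL/hr × 2.1 hr = 84.57037 mL
Volume remaining = 233 − 84.57037 = 148.4296 mL
New rate:
Rate = 7.5 mg/hr ÷ 0.3476395 mg/mL = 21.57407 mL/hr
Time remaining = 148.4296 mL ÷ 21.57407 mL/hr = 6.88 hr

6.9 hours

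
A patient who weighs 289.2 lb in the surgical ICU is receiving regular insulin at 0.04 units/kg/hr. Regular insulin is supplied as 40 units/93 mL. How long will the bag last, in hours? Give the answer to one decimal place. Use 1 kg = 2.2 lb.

7.6 hours

Weight = 289.2 lb ÷ 2.2 lb/kg = 131.4545 kg
Dose = 0.04 units/kg/hr × 131.4545 kg = 5.258182 units/hr
Concentration = 40 units ÷ 93 mL = 0.4301075 units/mL
Rate = 5.258182 units/hr ÷ 0.4301075 units/mL = 12.22527 mL/hr
Duration = 93 mL ÷ 12.22527 mL/hr = 7.607192 hr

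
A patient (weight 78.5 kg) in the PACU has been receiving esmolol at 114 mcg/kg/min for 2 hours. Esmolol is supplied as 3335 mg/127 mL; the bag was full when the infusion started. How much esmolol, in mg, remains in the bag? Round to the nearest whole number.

2261 mg

Dose = 114 mcg/kg/min × 78.5 kg = 8949 mcg/min
8949 mcg/min × 60 min/hr = 536940 mcg/hr
Concentration = 3335 mg ÷ 127 mL = 26.25984 mg/mL = 26259.84 mcg/mL
Rate = 536940 mcg/hr ÷ 26259.84 mcg/mL = 20.44719 mL/hr
Volume infused = 20.44719 mL/hr × 2 hr = 40.89438 mL
Volume remaining = 127 − 40.89438 = 86.10562 mL
Drug remaining = 86.10562 mL × 26259.84 mcg/mL = 2261120 mcg = 2261.12 mg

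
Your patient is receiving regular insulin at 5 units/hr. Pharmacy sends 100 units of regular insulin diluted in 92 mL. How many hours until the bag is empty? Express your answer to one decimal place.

Concentration = 100 units ÷ 92 mL = 1.086957 units/mL
Rate = 5 units/hr ÷ 1.086957 units/mL = 4.6 mL/hr
Duration = 92 mL ÷ 4.6 mL/hr = 20 hr

20.0 hours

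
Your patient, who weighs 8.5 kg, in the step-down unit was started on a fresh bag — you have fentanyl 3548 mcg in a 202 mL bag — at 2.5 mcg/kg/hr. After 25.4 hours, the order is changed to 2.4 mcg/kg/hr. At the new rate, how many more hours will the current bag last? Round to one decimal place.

147.5 hours

Initial rate:
Dose = 2.5 mcg/kg/hr × 8.5 kg = 21.25 mcg/hr
Concentration = 3548 mcg ÷ 202 mL = 17.56436 mcg/mL
Rate = 21.25 mcg/hr ÷ 17.56436 mcg/mL = 1.209837 mL/hr
Volume infused so far = 1.209837 mL/hr × 25.4 hr = 30.72985 mL
Volume remaining = 202 − 30.72985 = 171.2702 mL
New rate:
Dose = 2.4 mcg/kg/hr × 8.5 kg = 20.4 mcg/hr
Rate = 20.4 mcg/hr ÷ 17.56436 mcg/mL = 1.161443 mL/hr
Time remaining = 171.2702 mL ÷ 1.161443 mL/hr = 147.4632 hr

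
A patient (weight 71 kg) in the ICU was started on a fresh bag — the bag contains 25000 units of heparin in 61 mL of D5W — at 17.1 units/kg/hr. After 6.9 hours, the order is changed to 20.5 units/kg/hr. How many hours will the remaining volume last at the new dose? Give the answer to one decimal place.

Initial rate:
Dose = 17.1 units/kg/hr × 71 kg = 1214.1 units/hr
Concentration = 25000 units ÷ 61 mL = 409.8361 units/mL
Rate = 1214.1 units/hr ÷ 409.8361 units/mL = 2.962404 mL/hr
Volume infused so far = 2.962404 mL/hr × 6.9 hr = 20.44059 mL
Volume remaining = 61 − 20.44059 = 40.55941 mL
New rate:
Dose = 20.5 units/kg/hr × 71 kg = 1455.5 units/hr
Rate = 1455.5 units/hr ÷ 409.8361 units/mL = 3.55142 mL/hr
Time remaining = 40.55941 mL ÷ 3.55142 mL/hr = 11.42062 hr

11.4 hours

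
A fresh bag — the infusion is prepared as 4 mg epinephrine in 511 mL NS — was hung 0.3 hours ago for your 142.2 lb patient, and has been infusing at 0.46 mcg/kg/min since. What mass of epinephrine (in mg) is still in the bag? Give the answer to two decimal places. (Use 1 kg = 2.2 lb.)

Weight = 142.2 lb ÷ 2.2 lb/kg = 64.63636 kg
Dose = 0.46 mcg/kg/min × 64.63636 kg = 29.73273 mcg/min
29.73273 mcg/min × 60 min/hr = 1783.964 mcg/hr
Concentration = 4 mg ÷ 511 mL = 0.007827789 mg/mL = 7.827789 mcg/mL
Rate = 1783.964 mcg/hr ÷ 7.827789 mcg/mL = 227.9014 mL/hr
Volume infused = 227.9014 mL/hr × 0.3 hr = 68.37041 mL
Volume remaining = 511 − 68.37041 = 442.6296 mL
Drug remaining = 442.6296 mL × 7.827789 mcg/mL = 3464.811 mcg = 3.464811 mg

3.46 mg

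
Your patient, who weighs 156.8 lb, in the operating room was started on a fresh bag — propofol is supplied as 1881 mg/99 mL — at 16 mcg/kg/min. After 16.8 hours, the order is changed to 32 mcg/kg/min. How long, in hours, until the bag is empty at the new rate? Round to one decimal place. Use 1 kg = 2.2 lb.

5.3 hours

Initial rate:
Weight = 156.8 lb ÷ 2.2 lb/kg = 71.27273 kg
Dose = 16 mcg/kg/min × 71.27273 kg = 1140.364 mcg/min
1140.364 mcg/min × 60 min/hr = 68421.82 mcg/hr
Concentration = 1881 mg ÷ 99 mL = 19 mg/mL = 19000 mcg/mL
Rate = 68421.82 mcg/hr ÷ 19000 mcg/mL = 3.601148 mL/hr
Volume infused so far = 3.601148 mL/hr × 16.8 hr = 60.49929 mL
Volume remaining = 99 − 60.49929 = 38.50071 mL
New rate:
Dose = 32 mcg/kg/min × 71.27273 kg = 2280.727 mcg/min
2280.727 mcg/min × 60 min/hr = 136843.6 mcg/hr
Rate = 136843.6 mcg/hr ÷ 19000 mcg/mL = 7.202297 mL/hr
Time remaining = 38.50071 mL ÷ 7.202297 mL/hr = 5.345615 hr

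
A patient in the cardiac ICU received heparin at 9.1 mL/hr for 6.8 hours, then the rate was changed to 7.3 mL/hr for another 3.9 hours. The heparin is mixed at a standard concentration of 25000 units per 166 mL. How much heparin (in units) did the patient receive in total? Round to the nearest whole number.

13607 units

Concentration = 25000 units ÷ 166 mL = 150.6024 units/mL
Stage 1: 9.1 mL/hr × 6.8 hr = 61.88 mL → 61.88 mL × 150.6024 units/mL = 9319.277 units
Stage 2: 7.3 mL/hr × 3.9 hr = 28.47 mL → 28.47 mL × 150.6024 units/mL = 4287.651 units
Total = 9319.277 + 4287.651 = 13606.93 units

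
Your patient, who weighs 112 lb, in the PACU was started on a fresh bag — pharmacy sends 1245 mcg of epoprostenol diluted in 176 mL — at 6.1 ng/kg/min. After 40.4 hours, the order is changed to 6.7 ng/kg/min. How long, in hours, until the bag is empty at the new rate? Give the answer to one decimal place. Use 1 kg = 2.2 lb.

24.1 hours

Initial rate:
Weight = 112 lb ÷ 2.2 lb/kg = 50.90909 kg
Dose = 6.1 ng/kg/min × 50.90909 kg = 310.5455 ng/min
310.5455 ng/min × 60 min/hr = 18632.73 ng/hr
Concentration = 1245 mcg ÷ 176 mL = 7.073864 mcg/mL = 7073.864 ng/mL
Rate = 18632.73 ng/hr ÷ 7073.864 ng/mL = 2.634024 mL/hr
Volume infused so far = 2.634024 mL/hr × 40.4 hr = 106.4146 mL
Volume remaining = 176 − 106.4146 = 69.58543 mL
New rate:
Dose = 6.7 ng/kg/min × 50.90909 kg = 341.0909 ng/min
341.0909 ng/min × 60 min/hr = 20465.45 ng/hr
Rate = 20465.45 ng/hr ÷ 7073.864 ng/mL = 2.893108 mL/hr
Time remaining = 69.58543 mL ÷ 2.893108 mL/hr = 24.05213 hr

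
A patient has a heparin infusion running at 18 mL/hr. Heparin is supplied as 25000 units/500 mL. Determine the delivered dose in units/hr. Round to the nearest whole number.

Concentration = 25000 units ÷ 500 mL = 50 units/mL
Drug rate = 18 mL/hr × 50 units/mL = 900 units/hr

900 units/hr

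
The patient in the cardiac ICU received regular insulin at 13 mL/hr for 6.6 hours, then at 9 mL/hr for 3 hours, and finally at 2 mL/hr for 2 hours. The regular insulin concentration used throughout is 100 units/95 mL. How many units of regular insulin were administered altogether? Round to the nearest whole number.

123 units

Concentration = 100 units ÷ 95 mL = 1.052632 units/mL
Stage 1: 13 mL/hr × 6.6 hr = 85.8 mL → 85.8 mL × 1.052632 units/mL = 90.31579 units
Stage 2: 9 mL/hr × 3 hr = 27 mL → 27 mL × 1.052632 units/mL = 28.42105 units
Stage 3: 2 mL/hr × 2 hr = 4 mL → 4 mL × 1.052632 units/mL = 4.210526 units
Total = 90.31579 + 28.42105 + 4.210526 = 122.9474 units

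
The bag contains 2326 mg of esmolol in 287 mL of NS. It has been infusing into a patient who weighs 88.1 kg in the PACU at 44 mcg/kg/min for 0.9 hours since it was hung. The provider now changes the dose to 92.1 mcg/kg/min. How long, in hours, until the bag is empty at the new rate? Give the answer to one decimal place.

4.3 hours

Initial rate:
Dose = 44 mcg/kg/min × 88.1 kg = 3876.4 mcg/min
3876.4 mcg/min × 60 min/hr = 232584 mcg/hr
Concentration = 2326 mg ÷ 287 mL = 8.10453 mg/mL = 8104.53 mcg/mL
Rate = 232584 mcg/hr ÷ 8104.53 mcg/mL = 28.69803 mL/hr
Volume infused so far = 28.69803 mL/hr × 0.9 hr = 25.82822 mL
Volume remaining = 287 − 25.82822 = 261.1718 mL
New rate:
Dose = 92.1 mcg/kg/min × 88.1 kg = 8114.01 mcg/min
8114.01 mcg/min × 60 min/hr = 486840.6 mcg/hr
Rate = 486840.6 mcg/hr ÷ 8104.53 mcg/mL = 60.07019 mL/hr
Time remaining = 261.1718 mL ÷ 60.07019 mL/hr = 4.347777 hr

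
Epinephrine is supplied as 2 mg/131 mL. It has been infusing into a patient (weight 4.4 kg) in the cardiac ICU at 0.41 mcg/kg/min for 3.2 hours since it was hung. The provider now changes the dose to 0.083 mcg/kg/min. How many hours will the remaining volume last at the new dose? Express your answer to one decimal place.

Initial rate:
Dose = 0.41 mcg/kg/min × 4.4 kg = 1.804 mcg/min
1.804 mcg/min × 60 min/hr = 108.24 mcg/hr
Concentration = 2 mg ÷ 131 mL = 0.01526718 mg/mL = 15.26718 mcg/mL
Rate = 108.24 mcg/hr ÷ 15.26718 mcg/mL = 7.08972 mL/hr
Volume infused so far = 7.08972 mL/hr × 3.2 hr = 22.6871 mL
Volume remaining = 131 − 22.6871 = 108.3129 mL
New rate:
Dose = 0.083 mcg/kg/min × 4.4 kg = 0.3652 mcg/min
0.3652 mcg/min × 60 min/hr = 21.912 mcg/hr
Rate = 21.912 mcg/hr ÷ 15.26718 mcg/mL = 1.435236 mL/hr
Time remaining = 108.3129 mL ÷ 1.435236 mL/hr = 75.46696 hr

75.5 hours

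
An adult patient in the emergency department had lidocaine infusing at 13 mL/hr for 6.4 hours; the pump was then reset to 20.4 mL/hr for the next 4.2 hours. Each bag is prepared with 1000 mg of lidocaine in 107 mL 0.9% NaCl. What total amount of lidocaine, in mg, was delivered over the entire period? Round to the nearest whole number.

1578 mg

Concentration = 1000 mg ÷ 107 mL = 9.345794 mg/mL
Stage 1: 13 mL/hr × 6.4 hr = 83.2 mL → 83.2 mL × 9.345794 mg/mL = 777.5701 mg
Stage 2: 20.4 mL/hr × 4.2 hr = 85.68 mL → 85.68 mL × 9.345794 mg/mL = 800.7477 mg
Total = 777.5701 + 800.7477 = 1578.318 mg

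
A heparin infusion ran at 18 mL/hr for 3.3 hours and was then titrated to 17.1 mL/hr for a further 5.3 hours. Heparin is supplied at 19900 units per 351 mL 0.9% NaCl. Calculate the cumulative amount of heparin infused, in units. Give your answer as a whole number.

8506 units

Concentration = 19900 units ÷ 351 mL = 56.69516 units/mL
Stage 1: 18 mL/hr × 3.3 hr = 59.4 mL → 59.4 mL × 56.69516 units/mL = 3367.692 units
Stage 2: 17.1 mL/hr × 5.3 hr = 90.63 mL → 90.63 mL × 56.69516 units/mL = 5138.282 units
Total = 3367.692 + 5138.282 = 8505.974 units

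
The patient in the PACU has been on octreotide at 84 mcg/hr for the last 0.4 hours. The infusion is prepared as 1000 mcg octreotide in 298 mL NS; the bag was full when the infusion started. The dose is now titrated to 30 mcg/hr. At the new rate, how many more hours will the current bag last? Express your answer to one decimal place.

32.2 hours

Initial rate:
Concentration = 1000 mcg ÷ 298 mL = 3.355705 mcg/mL
Rate = 84 mcg/hr ÷ 3.355705 mcg/mL = 25.032 mL/hr
Volume infused so far = 25.032 mL/hr × 0.4 hr = 10.0128 mL
Volume remaining = 298 − 10.0128 = 287.9872 mL
New rate:
Rate = 30 mcg/hr ÷ 3.355705 mcg/mL = 8.94 mL/hr
Time remaining = 287.9872 mL ÷ 8.94 mL/hr = 32.21333 hr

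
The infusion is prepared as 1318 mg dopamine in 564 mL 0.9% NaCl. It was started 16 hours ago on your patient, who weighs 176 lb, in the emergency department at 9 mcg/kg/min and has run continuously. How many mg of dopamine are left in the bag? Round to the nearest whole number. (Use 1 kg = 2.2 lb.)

Weight = 176 lb ÷ 2.2 lb/kg = 80 kg
Dose = 9 mcg/kg/min × 80 kg = 720 mcg/min
720 mcg/min × 60 min/hr = 43200 mcg/hr
Concentration = 1318 mg ÷ 564 mL = 2.336879 mg/mL = 2336.879 mcg/mL
Rate = 43200 mcg/hr ÷ 2336.879 mcg/mL = 18.48619 mL/hr
Volume infused = 18.48619 mL/hr × 16 hr = 295.7791 mL
Volume remaining = 564 − 295.7791 = 268.2209 mL
Drug remaining = 268.2209 mL × 2336.879 mcg/mL = 626800 mcg = 626.8 mg

627 mg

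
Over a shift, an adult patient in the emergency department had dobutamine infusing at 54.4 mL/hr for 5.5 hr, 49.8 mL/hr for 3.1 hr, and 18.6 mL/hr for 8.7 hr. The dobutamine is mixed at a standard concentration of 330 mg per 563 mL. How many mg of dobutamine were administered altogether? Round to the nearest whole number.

361 mg

Concentration = 330 mg ÷ 563 mL = 0.5861456 mg/mL
Stage 1: 54.4 mL/hr × 5.5 hr = 299.2 mL → 299.2 mL × 0.5861456 mg/mL = 175.3748 mg
Stage 2: 49.8 mL/hr × 3.1 hr = 154.38 mL → 154.38 mL × 0.5861456 mg/mL = 90.48917 mg
Stage 3: 18.6 mL/hr × 8.7 hr = 161.82 mL → 161.82 mL × 0.5861456 mg/mL = 94.85009 mg
Total = 175.3748 + 90.48917 + 94.85009 = 360.714 mg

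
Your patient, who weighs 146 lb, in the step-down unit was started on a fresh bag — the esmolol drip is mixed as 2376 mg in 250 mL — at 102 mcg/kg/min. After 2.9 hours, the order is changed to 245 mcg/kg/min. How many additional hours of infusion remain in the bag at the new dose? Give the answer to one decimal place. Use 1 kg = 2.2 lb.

1.2 hours

Initial rate:
Weight = 146 lb ÷ 2.2 lb/kg = 66.36364 kg
Dose = 102 mcg/kg/min × 66.36364 kg = 6769.091 mcg/min
6769.091 mcg/min × 60 min/hr = 406145.5 mcg/hr
Concentration = 2376 mg ÷ 250 mL = 9.504 mg/mL = 9504 mcg/mL
Rate = 406145.5 mcg/hr ÷ 9504 mcg/mL = 42.73416 mL/hr
Volume infused so far = 42.73416 mL/hr × 2.9 hr = 123.9291 mL
Volume remaining = 250 − 123.9291 = 126.0709 mL
New rate:
Dose = 245 mcg/kg/min × 66.36364 kg = 16259.09 mcg/min
16259.09 mcg/min × 60 min/hr = 975545.5 mcg/hr
Rate = 975545.5 mcg/hr ÷ 9504 mcg/mL = 102.6458 mL/hr
Time remaining = 126.0709 mL ÷ 102.6458 mL/hr = 1.228214 hr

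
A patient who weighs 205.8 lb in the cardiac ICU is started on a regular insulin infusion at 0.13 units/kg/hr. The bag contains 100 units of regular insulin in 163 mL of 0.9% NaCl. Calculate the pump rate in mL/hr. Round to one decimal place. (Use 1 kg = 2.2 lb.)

Weight = 205.8 lb ÷ 2.2 lb/kg = 93.54545 kg
Dose = 0.13 units/kg/hr × 93.54545 kg = 12.16091 units/hr
Concentration = 100 units ÷ 163 mL = 0.6134969 units/mL
Rate = 12.16091 units/hr ÷ 0.6134969 units/mL = 19.82228 mL/hr

19.8 mL/hr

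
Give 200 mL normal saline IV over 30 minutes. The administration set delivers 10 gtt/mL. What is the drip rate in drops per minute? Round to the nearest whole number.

67 gtt/min

200 mL ÷ (30 min) = 6.666667 mL/min
6.666667 mL/min × 10 gtt/mL = 66.66667 gtt/min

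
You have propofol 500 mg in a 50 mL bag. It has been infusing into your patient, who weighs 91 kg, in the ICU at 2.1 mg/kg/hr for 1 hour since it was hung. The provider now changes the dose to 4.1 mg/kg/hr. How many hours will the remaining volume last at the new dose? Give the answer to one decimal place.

0.8 hours

Initial rate:
Dose = 2.1 mg/kg/hr × 91 kg = 191.1 mg/hr
Concentration = 500 mg ÷ 50 mL = 10 mg/mL
Rate = 191.1 mg/hr ÷ 10 mg/mL = 19.11 mL/hr
Volume infused so far = 19.11 mL/hr × 1 hr = 19.11 mL
Volume remaining = 50 − 19.11 = 30.89 mL
New rate:
Dose = 4.1 mg/kg/hr × 91 kg = 373.1 mg/hr
Rate = 373.1 mg/hr ÷ 10 mg/mL = 37.31 mL/hr
Time remaining = 30.89 mL ÷ 37.31 mL/hr = 0.8279282 hr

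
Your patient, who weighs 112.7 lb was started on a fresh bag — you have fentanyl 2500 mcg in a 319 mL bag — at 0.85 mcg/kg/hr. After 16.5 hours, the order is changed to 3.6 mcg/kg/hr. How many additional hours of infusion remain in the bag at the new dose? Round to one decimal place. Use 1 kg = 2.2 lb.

9.7 hours

Initial rate:
Weight = 112.7 lb ÷ 2.2 lb/kg = 51.22727 kg
Dose = 0.85 mcg/kg/hr × 51.22727 kg = 43.54318 mcg/hr
Concentration = 2500 mcg ÷ 319 mL = 7.836991 mcg/mL
Rate = 43.54318 mcg/hr ÷ 7.836991 mcg/mL = 5.55611 mL/hr
Volume infused so far = 5.55611 mL/hr × 16.5 hr = 91.67581 mL
Volume remaining = 319 − 91.67581 = 227.3242 mL
New rate:
Dose = 3.6 mcg/kg/hr × 51.22727 kg = 184.4182 mcg/hr
Rate = 184.4182 mcg/hr ÷ 7.836991 mcg/mL = 23.53176 mL/hr
Time remaining = 227.3242 mL ÷ 23.53176 mL/hr = 9.660314 hr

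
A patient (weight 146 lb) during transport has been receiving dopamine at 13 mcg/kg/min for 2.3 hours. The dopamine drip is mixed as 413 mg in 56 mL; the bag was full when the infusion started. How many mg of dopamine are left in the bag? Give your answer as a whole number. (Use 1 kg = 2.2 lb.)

294 mg

Weight = 146 lb ÷ 2.2 lb/kg = 66.36364 kg
Dose = 13 mcg/kg/min × 66.36364 kg = 862.7273 mcg/min
862.7273 mcg/min × 60 min/hr = 51763.64 mcg/hr
Concentration = 413 mg ÷ 56 mL = 7.375 mg/mL = 7375 mcg/mL
Rate = 51763.64 mcg/hr ÷ 7375 mcg/mL = 7.018798 mL/hr
Volume infused = 7.018798 mL/hr × 2.3 hr = 16.14324 mL
Volume remaining = 56 − 16.14324 = 39.85676 mL
Drug remaining = 39.85676 mL × 7375 mcg/mL = 293943.6 mcg = 293.9436 mg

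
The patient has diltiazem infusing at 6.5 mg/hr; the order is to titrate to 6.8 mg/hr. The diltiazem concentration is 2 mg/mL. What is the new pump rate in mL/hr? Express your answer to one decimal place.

3.4 mL/hr

Rate = 6.8 mg/hr ÷ 2 mg/mL = 3.4 mL/hr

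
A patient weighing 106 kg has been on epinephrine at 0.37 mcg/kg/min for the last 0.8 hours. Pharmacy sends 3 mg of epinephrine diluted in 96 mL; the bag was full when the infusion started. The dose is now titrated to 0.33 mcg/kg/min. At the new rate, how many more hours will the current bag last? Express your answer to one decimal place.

Initial rate:
Dose = 0.37 mcg/kg/min × 106 kg = 39.22 mcg/min
39.22 mcg/min × 60 min/hr = 2353.2 mcg/hr
Concentration = 3 mg ÷ 96 mL = 0.03125 mg/mL = 31.25 mcg/mL
Rate = 2353.2 mcg/hr ÷ 31.25 mcg/mL = 75.3024 mL/hr
Volume infused so far = 75.3024 mL/hr × 0.8 hr = 60.24192 mL
Volume remaining = 96 − 60.24192 = 35.75808 mL
New rate:
Dose = 0.33 mcg/kg/min × 106 kg = 34.98 mcg/min
34.98 mcg/min × 60 min/hr = 2098.8 mcg/hr
Rate = 2098.8 mcg/hr ÷ 31.25 mcg/mL = 67.1616 mL/hr
Time remaining = 35.75808 mL ÷ 67.1616 mL/hr = 0.5324185 hr

0.5 hours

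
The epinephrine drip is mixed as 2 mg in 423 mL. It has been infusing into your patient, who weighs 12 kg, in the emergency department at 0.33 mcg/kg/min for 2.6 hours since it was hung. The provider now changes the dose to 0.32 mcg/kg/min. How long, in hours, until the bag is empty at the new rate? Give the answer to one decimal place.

6.0 hours

Initial rate:
Dose = 0.33 mcg/kg/min × 12 kg = 3.96 mcg/min
3.96 mcg/min × 60 min/hr = 237.6 mcg/hr
Concentration = 2 mg ÷ 423 mL = 0.004728132 mg/mL = 4.728132 mcg/mL
Rate = 237.6 mcg/hr ÷ 4.728132 mcg/mL = 50.2524 mL/hr
Volume infused so far = 50.2524 mL/hr × 2.6 hr = 130.6562 mL
Volume remaining = 423 − 130.6562 = 292.3438 mL
New rate:
Dose = 0.32 mcg/kg/min × 12 kg = 3.84 mcg/min
3.84 mcg/min × 60 min/hr = 230.4 mcg/hr
Rate = 230.4 mcg/hr ÷ 4.728132 mcg/mL = 48.7296 mL/hr
Time remaining = 292.3438 mL ÷ 48.7296 mL/hr = 5.999306 hr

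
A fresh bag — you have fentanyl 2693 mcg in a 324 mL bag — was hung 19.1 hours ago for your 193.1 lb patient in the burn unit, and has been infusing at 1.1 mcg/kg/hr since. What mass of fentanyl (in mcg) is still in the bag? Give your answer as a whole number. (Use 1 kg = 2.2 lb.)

Weight = 193.1 lb ÷ 2.2 lb/kg = 87.77273 kg
Dose = 1.1 mcg/kg/hr × 87.77273 kg = 96.55 mcg/hr
Concentration = 2693 mcg ÷ 324 mL = 8.311728 mcg/mL
Rate = 96.55 mcg/hr ÷ 8.311728 mcg/mL = 11.61612 mL/hr
Volume infused = 11.61612 mL/hr × 19.1 hr = 221.8678 mL
Volume remaining = 324 − 221.8678 = 102.1322 mL
Drug remaining = 102.1322 mL × 8.311728 mcg/mL = 848.895 mcg

849 mcg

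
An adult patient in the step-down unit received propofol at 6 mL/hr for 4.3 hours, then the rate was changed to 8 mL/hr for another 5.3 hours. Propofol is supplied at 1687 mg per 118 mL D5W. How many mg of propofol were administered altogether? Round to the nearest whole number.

Concentration = 1687 mg ÷ 118 mL = 14.29661 mg/mL
Stage 1: 6 mL/hr × 4.3 hr = 25.8 mL → 25.8 mL × 14.29661 mg/mL = 368.8525 mg
Stage 2: 8 mL/hr × 5.3 hr = 42.4 mL → 42.4 mL × 14.29661 mg/mL = 606.1763 mg
Total = 368.8525 + 606.1763 = 975.0288 mg

975 mg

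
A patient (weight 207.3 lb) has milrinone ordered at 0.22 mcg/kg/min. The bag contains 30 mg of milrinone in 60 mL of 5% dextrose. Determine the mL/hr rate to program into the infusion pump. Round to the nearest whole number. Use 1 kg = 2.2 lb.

2 mL/hr

Weight = 207.3 lb ÷ 2.2 lb/kg = 94.22727 kg
Dose = 0.22 mcg/kg/min × 94.22727 kg = 20.73 mcg/min
20.73 mcg/min × 60 min/hr = 1243.8 mcg/hr
Concentration = 30 mg ÷ 60 mL = 0.5 mg/mL = 500 mcg/mL
Rate = 1243.8 mcg/hr ÷ 500 mcg/mL = 2.4876 mL/hr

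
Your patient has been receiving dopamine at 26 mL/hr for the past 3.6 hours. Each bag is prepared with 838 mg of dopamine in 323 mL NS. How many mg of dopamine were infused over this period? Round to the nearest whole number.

243 mg

Concentration = 838 mg ÷ 323 mL = 2.594427 mg/mL = 2594.427 mcg/mL
Drug rate = 26 mL/hr × 2594.427 mcg/mL = 67455.11 mcg/hr
Total = 67455.11 mcg/hr × 3.6 hr = 242838.4 mcg = 242.8384 mg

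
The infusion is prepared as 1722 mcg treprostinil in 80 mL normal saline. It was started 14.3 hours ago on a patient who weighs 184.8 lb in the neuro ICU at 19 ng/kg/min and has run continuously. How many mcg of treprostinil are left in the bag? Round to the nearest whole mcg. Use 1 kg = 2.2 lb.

353 mcg

Weight = 184.8 lb ÷ 2.2 lb/kg = 84 kg
Dose = 19 ng/kg/min × 84 kg = 1596 ng/min
1596 ng/min × 60 min/hr = 95760 ng/hr
Concentration = 1722 mcg ÷ 80 mL = 21.525 mcg/mL = 21525 ng/mL
Rate = 95760 ng/hr ÷ 21525 ng/mL = 4.44878 mL/hr
Volume infused = 4.44878 mL/hr × 14.3 hr = 63.61756 mL
Volume remaining = 80 − 63.61756 = 16.38244 mL
Drug remaining = 16.38244 mL × 21525 ng/mL = 352632 ng = 352.632 mcg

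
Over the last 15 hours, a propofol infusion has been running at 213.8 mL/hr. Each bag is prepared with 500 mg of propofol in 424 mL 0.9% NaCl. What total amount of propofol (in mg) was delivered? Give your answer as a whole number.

Concentration = 500 mg ÷ 424 mL = 1.179245 mg/mL
Drug rate = 213.8 mL/hr × 1.179245 mg/mL = 252.1226 mg/hr
Total = 252.1226 mg/hr × 15 hr = 3781.84 mg

3782 mg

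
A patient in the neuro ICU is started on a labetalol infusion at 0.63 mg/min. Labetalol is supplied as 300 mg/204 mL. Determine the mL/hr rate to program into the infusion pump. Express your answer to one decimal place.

25.7 mL/hr

0.63 mg/min × 60 min/hr = 37.8 mg/hr
Concentration = 300 mg ÷ 204 mL = 1.470588 mg/mL
Rate = 37.8 mg/hr ÷ 1.470588 mg/mL = 25.704 mL/hr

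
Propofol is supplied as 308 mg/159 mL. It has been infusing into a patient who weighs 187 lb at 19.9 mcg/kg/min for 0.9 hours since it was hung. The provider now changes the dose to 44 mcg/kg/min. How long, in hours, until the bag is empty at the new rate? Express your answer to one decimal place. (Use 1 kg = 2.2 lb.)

Initial rate:
Weight = 187 lb ÷ 2.2 lb/kg = 85 kg
Dose = 19.9 mcg/kg/min × 85 kg = 1691.5 mcg/min
1691.5 mcg/min × 60 min/hr = 101490 mcg/hr
Concentration = 308 mg ÷ 159 mL = 1.937107 mg/mL = 1937.107 mcg/mL
Rate = 101490 mcg/hr ÷ 1937.107 mcg/mL = 52.39256 mL/hr
Volume infused so far = 52.39256 mL/hr × 0.9 hr = 47.15331 mL
Volume remaining = 159 − 47.15331 = 111.8467 mL
New rate:
Dose = 44 mcg/kg/min × 85 kg = 3740 mcg/min
3740 mcg/min × 60 min/hr = 224400 mcg/hr
Rate = 224400 mcg/hr ÷ 1937.107 mcg/mL = 115.8429 mL/hr
Time remaining = 111.8467 mL ÷ 115.8429 mL/hr = 0.9655036 hr

1.0 hours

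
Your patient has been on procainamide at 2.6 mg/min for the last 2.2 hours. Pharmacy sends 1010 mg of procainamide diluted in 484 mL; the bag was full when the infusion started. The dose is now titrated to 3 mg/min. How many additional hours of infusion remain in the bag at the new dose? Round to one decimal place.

Initial rate:
2.6 mg/min × 60 min/hr = 156 mg/hr
Concentration = 1010 mg ÷ 484 mL = 2.086777 mg/mL
Rate = 156 mg/hr ÷ 2.086777 mg/mL = 74.75644 mL/hr
Volume infused so far = 74.75644 mL/hr × 2.2 hr = 164.4642 mL
Volume remaining = 484 − 164.4642 = 319.5358 mL
New rate:
3 mg/min × 60 min/hr = 180 mg/hr
Rate = 180 mg/hr ÷ 2.086777 mg/mL = 86.25743 mL/hr
Time remaining = 319.5358 mL ÷ 86.25743 mL/hr = 3.704444 hr

3.7 hours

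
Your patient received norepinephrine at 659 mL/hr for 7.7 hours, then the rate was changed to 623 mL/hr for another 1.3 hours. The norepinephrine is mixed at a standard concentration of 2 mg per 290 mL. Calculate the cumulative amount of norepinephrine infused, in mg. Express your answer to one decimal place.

40.6 mg

Concentration = 2 mg ÷ 290 mL = 0.006896552 mg/mL
Stage 1: 659 mL/hr × 7.7 hr = 5074.3 mL → 5074.3 mL × 0.006896552 mg/mL = 34.99517 mg
Stage 2: 623 mL/hr × 1.3 hr = 809.9 mL → 809.9 mL × 0.006896552 mg/mL = 5.585517 mg
Total = 34.99517 + 5.585517 = 40.58069 mg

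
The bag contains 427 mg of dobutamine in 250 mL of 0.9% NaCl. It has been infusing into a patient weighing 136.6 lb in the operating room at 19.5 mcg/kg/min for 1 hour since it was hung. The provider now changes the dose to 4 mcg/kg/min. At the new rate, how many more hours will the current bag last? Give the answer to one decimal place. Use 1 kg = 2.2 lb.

23.8 hours

Initial rate:
Weight = 136.6 lb ÷ 2.2 lb/kg = 62.09091 kg
Dose = 19.5 mcg/kg/min × 62.09091 kg = 1210.773 mcg/min
1210.773 mcg/min × 60 min/hr = 72646.36 mcg/hr
Concentration = 427 mg ÷ 250 mL = 1.708 mg/mL = 1708 mcg/mL
Rate = 72646.36 mcg/hr ÷ 1708 mcg/mL = 42.533 mL/hr
Volume infused so far = 42.533 mL/hr × 1 hr = 42.533 mL
Volume remaining = 250 − 42.533 = 207.467 mL
New rate:
Dose = 4 mcg/kg/min × 62.09091 kg = 248.3636 mcg/min
248.3636 mcg/min × 60 min/hr = 14901.82 mcg/hr
Rate = 14901.82 mcg/hr ÷ 1708 mcg/mL = 8.724718 mL/hr
Time remaining = 207.467 mL ÷ 8.724718 mL/hr = 23.77922 hr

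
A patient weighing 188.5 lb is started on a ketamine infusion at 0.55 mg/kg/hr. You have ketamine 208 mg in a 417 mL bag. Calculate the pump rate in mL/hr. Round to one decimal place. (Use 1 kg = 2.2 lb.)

94.5 mL/hr

Weight = 188.5 lb ÷ 2.2 lb/kg = 85.68182 kg
Dose = 0.55 mg/kg/hr × 85.68182 kg = 47.125 mg/hr
Concentration = 208 mg ÷ 417 mL = 0.498801 mg/mL
Rate = 47.125 mg/hr ÷ 0.498801 mg/mL = 94.47656 mL/hr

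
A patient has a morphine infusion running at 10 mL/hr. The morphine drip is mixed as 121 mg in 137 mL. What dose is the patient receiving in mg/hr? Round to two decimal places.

8.83 mg/hr

Concentration = 121 mg ÷ 137 mL = 0.8832117 mg/mL
Drug rate = 10 mL/hr × 0.8832117 mg/mL = 8.832117 mg/hr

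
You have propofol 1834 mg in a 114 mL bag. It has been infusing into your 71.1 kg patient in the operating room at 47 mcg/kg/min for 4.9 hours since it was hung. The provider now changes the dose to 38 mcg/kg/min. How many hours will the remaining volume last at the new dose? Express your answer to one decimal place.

Initial rate:
Dose = 47 mcg/kg/min × 71.1 kg = 3341.7 mcg/min
3341.7 mcg/min × 60 min/hr = 200502 mcg/hr
Concentration = 1834 mg ÷ 114 mL = 16.08772 mg/mL = 16087.72 mcg/mL
Rate = 200502 mcg/hr ÷ 16087.72 mcg/mL = 12.46305 mL/hr
Volume infused so far = 12.46305 mL/hr × 4.9 hr = 61.06893 mL
Volume remaining = 114 − 61.06893 = 52.93107 mL
New rate:
Dose = 38 mcg/kg/min × 71.1 kg = 2701.8 mcg/min
2701.8 mcg/min × 60 min/hr = 162108 mcg/hr
Rate = 162108 mcg/hr ÷ 16087.72 mcg/mL = 10.07651 mL/hr
Time remaining = 52.93107 mL ÷ 10.07651 mL/hr = 5.252919 hr

5.3 hours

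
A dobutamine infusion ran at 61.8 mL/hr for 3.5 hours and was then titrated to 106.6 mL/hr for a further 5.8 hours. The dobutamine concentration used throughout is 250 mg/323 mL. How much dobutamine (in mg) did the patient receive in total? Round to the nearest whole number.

Concentration = 250 mg ÷ 323 mL = 0.7739938 mg/mL
Stage 1: 61.8 mL/hr × 3.5 hr = 216.3 mL → 216.3 mL × 0.7739938 mg/mL = 167.4149 mg
Stage 2: 106.6 mL/hr × 5.8 hr = 618.28 mL → 618.28 mL × 0.7739938 mg/mL = 478.5449 mg
Total = 167.4149 + 478.5449 = 645.9598 mg

646 mg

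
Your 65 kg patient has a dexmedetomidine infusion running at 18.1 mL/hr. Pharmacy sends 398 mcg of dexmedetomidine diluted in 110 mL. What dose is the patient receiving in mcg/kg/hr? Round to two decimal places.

Concentration = 398 mcg ÷ 110 mL = 3.618182 mcg/mL
Drug rate = 18.1 mL/hr × 3.618182 mcg/mL = 65.48909 mcg/hr
65.48909 mcg/hr ÷ 65 kg = 1.007524 mcg/kg/hr

1.01 mcg/kg/hr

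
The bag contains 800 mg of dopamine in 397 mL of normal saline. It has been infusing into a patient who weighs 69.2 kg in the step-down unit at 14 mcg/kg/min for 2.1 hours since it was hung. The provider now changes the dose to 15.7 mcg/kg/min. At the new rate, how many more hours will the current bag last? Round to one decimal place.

Initial rate:
Dose = 14 mcg/kg/min × 69.2 kg = 968.8 mcg/min
968.8 mcg/min × 60 min/hr = 58128 mcg/hr
Concentration = 800 mg ÷ 397 mL = 2.015113 mg/mL = 2015.113 mcg/mL
Rate = 58128 mcg/hr ÷ 2015.113 mcg/mL = 28.84602 mL/hr
Volume infused so far = 28.84602 mL/hr × 2.1 hr = 60.57664 mL
Volume remaining = 397 − 60.57664 = 336.4234 mL
New rate:
Dose = 15.7 mcg/kg/min × 69.2 kg = 1086.44 mcg/min
1086.44 mcg/min × 60 min/hr = 65186.4 mcg/hr
Rate = 65186.4 mcg/hr ÷ 2015.113 mcg/mL = 32.34875 mL/hr
Time remaining = 336.4234 mL ÷ 32.34875 mL/hr = 10.39989 hr

10.4 hours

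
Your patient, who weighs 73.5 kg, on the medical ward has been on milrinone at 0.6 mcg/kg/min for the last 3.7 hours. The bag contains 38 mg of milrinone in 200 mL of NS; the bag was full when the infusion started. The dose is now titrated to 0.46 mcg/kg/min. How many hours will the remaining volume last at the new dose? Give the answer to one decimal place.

13.9 hours

Initial rate:
Dose = 0.6 mcg/kg/min × 73.5 kg = 44.1 mcg/min
44.1 mcg/min × 60 min/hr = 2646 mcg/hr
Concentration = 38 mg ÷ 200 mL = 0.19 mg/mL = 190 mcg/mL
Rate = 2646 mcg/hr ÷ 190 mcg/mL = 13.92632 mL/hr
Volume infused so far = 13.92632 mL/hr × 3.7 hr = 51.52737 mL
Volume remaining = 200 − 51.52737 = 148.4726 mL
New rate:
Dose = 0.46 mcg/kg/min × 73.5 kg = 33.81 mcg/min
33.81 mcg/min × 60 min/hr = 2028.6 mcg/hr
Rate = 2028.6 mcg/hr ÷ 190 mcg/mL = 10.67684 mL/hr
Time remaining = 148.4726 mL ÷ 10.67684 mL/hr = 13.90604 hr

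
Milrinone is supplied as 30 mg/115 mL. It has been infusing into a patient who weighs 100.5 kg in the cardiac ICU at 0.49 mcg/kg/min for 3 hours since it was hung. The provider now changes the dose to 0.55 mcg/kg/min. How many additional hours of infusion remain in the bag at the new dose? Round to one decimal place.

6.4 hours

Initial rate:
Dose = 0.49 mcg/kg/min × 100.5 kg = 49.245 mcg/min
49.245 mcg/min × 60 min/hr = 2954.7 mcg/hr
Concentration = 30 mg ÷ 115 mL = 0.2608696 mg/mL = 260.8696 mcg/mL
Rate = 2954.7 mcg/hr ÷ 260.8696 mcg/mL = 11.32635 mL/hr
Volume infused so far = 11.32635 mL/hr × 3 hr = 33.97905 mL
Volume remaining = 115 − 33.97905 = 81.02095 mL
New rate:
Dose = 0.55 mcg/kg/min × 100.5 kg = 55.275 mcg/min
55.275 mcg/min × 60 min/hr = 3316.5 mcg/hr
Rate = 3316.5 mcg/hr ÷ 260.8696 mcg/mL = 12.71325 mL/hr
Time remaining = 81.02095 mL ÷ 12.71325 mL/hr = 6.372953 hr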